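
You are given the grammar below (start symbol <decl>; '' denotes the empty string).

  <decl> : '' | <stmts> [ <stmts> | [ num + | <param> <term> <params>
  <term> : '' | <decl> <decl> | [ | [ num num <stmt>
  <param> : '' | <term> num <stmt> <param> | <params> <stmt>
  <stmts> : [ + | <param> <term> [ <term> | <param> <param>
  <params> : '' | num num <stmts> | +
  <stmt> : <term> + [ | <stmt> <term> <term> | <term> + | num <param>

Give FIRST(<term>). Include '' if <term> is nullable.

{ +, [, num, '' }

<term> : '' contributes ''.
From <term> : <decl> <decl>: <decl>, <decl> nullable, take FIRST(<decl>) ∪ FIRST(<decl>) = { +, [, num }; also '' since the whole RHS is nullable.
<term> : [ contributes {[}.
<term> : [ num num <stmt> contributes {[}.
Union: FIRST(<term>) = { +, [, num, '' }.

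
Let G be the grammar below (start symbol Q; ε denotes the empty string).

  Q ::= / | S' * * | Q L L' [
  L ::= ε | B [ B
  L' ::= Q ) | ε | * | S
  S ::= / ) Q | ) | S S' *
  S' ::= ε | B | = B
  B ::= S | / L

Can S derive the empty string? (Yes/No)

Nullable nonterminals: L, L', S'.
No production of S has an RHS whose symbols are all nullable, so S is not nullable.

No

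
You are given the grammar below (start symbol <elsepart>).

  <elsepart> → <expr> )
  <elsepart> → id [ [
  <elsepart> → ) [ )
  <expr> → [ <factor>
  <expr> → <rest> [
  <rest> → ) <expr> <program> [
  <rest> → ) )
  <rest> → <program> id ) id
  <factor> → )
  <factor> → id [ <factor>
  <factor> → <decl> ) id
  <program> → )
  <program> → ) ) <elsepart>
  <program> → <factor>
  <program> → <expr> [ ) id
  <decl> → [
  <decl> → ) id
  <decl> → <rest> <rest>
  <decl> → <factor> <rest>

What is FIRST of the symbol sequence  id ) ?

{ id }

id is a terminal; add {id} and stop.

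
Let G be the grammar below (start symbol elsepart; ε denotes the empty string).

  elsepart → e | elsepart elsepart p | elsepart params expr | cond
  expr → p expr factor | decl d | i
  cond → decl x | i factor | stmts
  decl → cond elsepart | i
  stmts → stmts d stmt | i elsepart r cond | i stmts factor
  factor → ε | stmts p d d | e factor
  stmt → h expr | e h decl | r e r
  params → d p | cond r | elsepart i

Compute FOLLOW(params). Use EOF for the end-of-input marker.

In elsepart → elsepart params expr: add FIRST(expr) = { i, p }.
Union: FOLLOW(params) = { i, p }.

{ i, p }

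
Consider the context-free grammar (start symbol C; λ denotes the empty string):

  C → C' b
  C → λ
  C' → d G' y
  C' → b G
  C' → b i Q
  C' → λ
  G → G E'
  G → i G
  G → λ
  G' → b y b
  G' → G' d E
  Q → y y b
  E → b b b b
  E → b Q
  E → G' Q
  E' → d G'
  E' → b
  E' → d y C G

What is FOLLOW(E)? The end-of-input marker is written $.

{ b, d, y }

In G' → G' d E: E is at the end, add FOLLOW(G') = { b, d, y }.
Union: FOLLOW(E) = { b, d, y }.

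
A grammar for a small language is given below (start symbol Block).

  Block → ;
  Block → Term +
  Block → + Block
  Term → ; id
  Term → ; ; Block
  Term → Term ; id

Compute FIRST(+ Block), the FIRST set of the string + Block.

{ + }

+ is a terminal; add {+} and stop.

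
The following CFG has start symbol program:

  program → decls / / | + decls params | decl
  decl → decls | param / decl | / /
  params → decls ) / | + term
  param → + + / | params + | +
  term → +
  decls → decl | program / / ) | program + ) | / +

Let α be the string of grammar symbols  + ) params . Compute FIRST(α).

{ + }

+ is a terminal; add {+} and stop.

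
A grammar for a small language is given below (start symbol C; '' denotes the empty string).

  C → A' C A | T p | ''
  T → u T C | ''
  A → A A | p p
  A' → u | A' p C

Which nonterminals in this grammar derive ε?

{ C, T }

Directly nullable (have an ''-production): C, T.
No other nonterminal has a production whose RHS symbols are all nullable.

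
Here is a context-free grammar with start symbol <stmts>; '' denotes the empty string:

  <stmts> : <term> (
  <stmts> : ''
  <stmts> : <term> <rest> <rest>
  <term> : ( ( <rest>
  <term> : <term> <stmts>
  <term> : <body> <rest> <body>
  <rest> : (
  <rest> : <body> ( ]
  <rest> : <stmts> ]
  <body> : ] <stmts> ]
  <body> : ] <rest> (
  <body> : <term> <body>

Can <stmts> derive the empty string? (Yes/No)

Yes

<stmts> has an ''-production, so <stmts> ⇒ ''.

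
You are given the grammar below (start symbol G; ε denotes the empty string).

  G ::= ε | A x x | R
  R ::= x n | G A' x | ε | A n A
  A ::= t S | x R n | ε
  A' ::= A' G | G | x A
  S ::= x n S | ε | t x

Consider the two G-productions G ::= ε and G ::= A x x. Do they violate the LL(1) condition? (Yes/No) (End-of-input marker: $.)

FIRST(ε) = { ε } and FIRST(A x x) = { t, x }.
The first alternative is nullable and FOLLOW(G) = { $, n, t, x } shares t with FIRST of the second — conflict.

Yes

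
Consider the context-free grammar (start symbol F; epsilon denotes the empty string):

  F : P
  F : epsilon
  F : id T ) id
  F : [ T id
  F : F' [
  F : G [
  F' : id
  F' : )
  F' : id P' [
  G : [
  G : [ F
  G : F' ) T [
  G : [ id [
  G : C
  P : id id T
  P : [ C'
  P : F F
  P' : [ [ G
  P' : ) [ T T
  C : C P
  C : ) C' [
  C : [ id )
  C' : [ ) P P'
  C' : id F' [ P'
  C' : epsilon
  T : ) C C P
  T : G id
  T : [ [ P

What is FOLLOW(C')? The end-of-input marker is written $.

In P : [ C': C' is at the end, add FOLLOW(P) = { $, ), [, id }.
In C : ) C' [: add FIRST([) = { [ }.
Union: FOLLOW(C') = { $, ), [, id }.

{ $, ), [, id }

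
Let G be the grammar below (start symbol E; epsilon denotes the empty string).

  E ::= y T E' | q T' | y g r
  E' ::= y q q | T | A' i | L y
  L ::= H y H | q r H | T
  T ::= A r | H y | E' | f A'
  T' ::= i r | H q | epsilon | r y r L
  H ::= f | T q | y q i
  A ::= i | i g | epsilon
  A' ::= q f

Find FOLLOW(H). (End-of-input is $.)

In L ::= H y H: add FIRST(y H) = { y }.
In L ::= H y H: H is at the end, add FOLLOW(L) = { $, y }.
In L ::= q r H: H is at the end, add FOLLOW(L) = { $, y }.
In T ::= H y: add FIRST(y) = { y }.
In T' ::= H q: add FIRST(q) = { q }.
Union: FOLLOW(H) = { $, q, y }.

{ $, q, y }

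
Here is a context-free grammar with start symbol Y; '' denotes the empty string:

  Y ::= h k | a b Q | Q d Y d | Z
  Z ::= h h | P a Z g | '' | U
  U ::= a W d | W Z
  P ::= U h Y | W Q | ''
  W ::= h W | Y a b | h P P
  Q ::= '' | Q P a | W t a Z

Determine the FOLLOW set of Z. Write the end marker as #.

{ #, a, d, g, h, t }

In Y ::= Z: Z is at the end, add FOLLOW(Y) = { #, a, d, g, h, t }.
In Z ::= P a Z g: add FIRST(g) = { g }.
In U ::= W Z: Z is at the end, add FOLLOW(U) = { #, a, d, g, h, t }.
In Q ::= W t a Z: Z is at the end, add FOLLOW(Q) = { #, a, d, g, h, t }.
Union: FOLLOW(Z) = { #, a, d, g, h, t }.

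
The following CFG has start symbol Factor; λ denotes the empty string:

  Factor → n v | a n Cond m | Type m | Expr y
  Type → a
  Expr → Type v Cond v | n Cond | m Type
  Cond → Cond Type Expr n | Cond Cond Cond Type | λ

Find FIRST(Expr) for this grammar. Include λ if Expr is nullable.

From Expr → Type v Cond v: add FIRST(Type) = { a }.
Expr → n Cond contributes {n}.
Expr → m Type contributes {m}.
Union: FIRST(Expr) = { a, m, n }.

{ a, m, n }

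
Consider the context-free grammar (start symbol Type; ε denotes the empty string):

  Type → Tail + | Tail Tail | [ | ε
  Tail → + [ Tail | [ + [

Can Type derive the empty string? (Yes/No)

Yes

Type has an ε-production, so Type ⇒ ε.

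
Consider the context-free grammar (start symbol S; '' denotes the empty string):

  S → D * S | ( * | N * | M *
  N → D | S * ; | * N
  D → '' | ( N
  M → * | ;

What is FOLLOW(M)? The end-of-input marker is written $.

In S → M *: add FIRST(*) = { * }.
Union: FOLLOW(M) = { * }.

{ * }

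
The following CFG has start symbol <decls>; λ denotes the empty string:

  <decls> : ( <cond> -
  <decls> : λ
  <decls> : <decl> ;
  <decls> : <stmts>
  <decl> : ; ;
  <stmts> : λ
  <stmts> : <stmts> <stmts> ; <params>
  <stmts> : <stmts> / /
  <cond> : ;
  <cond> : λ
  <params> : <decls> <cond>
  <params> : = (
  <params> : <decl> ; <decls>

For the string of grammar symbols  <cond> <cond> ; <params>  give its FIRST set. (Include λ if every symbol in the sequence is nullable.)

Add FIRST(<cond>)\{λ} = { ; }; <cond> is nullable, continue.
Add FIRST(<cond>)\{λ} = { ; }; <cond> is nullable, continue.
; is a terminal; add {;} and stop.

{ ; }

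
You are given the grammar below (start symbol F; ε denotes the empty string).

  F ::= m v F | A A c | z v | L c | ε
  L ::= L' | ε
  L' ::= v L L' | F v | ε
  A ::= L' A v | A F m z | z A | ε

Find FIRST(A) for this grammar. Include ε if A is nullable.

{ c, m, v, z, ε }

From A ::= L' A v: L', A nullable, take FIRST(L') ∪ FIRST(A) ∪ {v} = { c, m, v, z }.
From A ::= A F m z: A, F nullable, take FIRST(A) ∪ FIRST(F) ∪ {m} = { c, m, v, z }.
A ::= z A contributes {z}.
A ::= ε contributes ε.
Union: FIRST(A) = { c, m, v, z, ε }.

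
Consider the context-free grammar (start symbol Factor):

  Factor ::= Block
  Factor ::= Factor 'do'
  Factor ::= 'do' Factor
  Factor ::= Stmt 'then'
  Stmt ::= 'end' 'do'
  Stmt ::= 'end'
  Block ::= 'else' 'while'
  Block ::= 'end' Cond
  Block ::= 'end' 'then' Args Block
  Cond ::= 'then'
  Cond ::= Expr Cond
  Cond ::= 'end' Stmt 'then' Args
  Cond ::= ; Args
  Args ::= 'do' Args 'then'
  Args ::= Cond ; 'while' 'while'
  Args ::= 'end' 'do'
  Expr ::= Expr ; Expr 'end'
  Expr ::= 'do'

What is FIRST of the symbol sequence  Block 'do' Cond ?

{ 'else', 'end' }

Add FIRST(Block) = { 'else', 'end' }; Block is not nullable, stop.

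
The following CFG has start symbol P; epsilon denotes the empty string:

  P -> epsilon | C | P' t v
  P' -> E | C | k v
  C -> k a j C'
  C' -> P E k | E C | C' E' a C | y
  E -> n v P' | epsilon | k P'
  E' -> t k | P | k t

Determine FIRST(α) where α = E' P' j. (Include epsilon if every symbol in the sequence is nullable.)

Add FIRST(E')\{epsilon} = { k, n, t }; E' is nullable, continue.
Add FIRST(P')\{epsilon} = { k, n }; P' is nullable, continue.
j is a terminal; add {j} and stop.

{ j, k, n, t }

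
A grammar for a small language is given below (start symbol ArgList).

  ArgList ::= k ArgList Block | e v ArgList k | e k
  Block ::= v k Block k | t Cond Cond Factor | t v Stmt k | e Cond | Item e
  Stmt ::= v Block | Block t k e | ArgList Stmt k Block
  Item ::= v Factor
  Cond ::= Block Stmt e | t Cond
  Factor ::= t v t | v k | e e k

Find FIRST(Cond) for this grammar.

From Cond ::= Block Stmt e: add FIRST(Block) = { e, t, v }.
Cond ::= t Cond contributes {t}.
Union: FIRST(Cond) = { e, t, v }.

{ e, t, v }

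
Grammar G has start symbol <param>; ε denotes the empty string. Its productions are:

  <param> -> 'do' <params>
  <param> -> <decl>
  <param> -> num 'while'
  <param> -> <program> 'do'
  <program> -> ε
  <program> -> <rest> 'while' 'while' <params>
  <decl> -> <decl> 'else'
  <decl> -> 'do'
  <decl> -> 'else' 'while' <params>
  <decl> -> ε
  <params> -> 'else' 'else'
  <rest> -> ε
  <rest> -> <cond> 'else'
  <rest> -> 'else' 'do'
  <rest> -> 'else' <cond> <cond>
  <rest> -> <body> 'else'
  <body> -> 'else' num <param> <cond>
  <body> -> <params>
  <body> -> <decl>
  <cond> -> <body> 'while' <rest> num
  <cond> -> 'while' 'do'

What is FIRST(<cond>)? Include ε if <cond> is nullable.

{ 'do', 'else', 'while' }

From <cond> -> <body> 'while' <rest> num: <body> nullable, take FIRST(<body>) ∪ {'while'} = { 'do', 'else', 'while' }.
<cond> -> 'while' 'do' contributes {'while'}.
Union: FIRST(<cond>) = { 'do', 'else', 'while' }.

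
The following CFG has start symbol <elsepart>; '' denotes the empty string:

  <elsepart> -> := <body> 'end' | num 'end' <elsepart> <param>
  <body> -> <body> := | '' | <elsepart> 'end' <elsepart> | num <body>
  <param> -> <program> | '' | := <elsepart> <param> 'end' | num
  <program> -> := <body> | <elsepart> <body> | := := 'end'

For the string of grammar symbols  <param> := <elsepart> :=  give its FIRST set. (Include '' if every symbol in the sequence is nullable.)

{ :=, num }

Add FIRST(<param>)\{''} = { :=, num }; <param> is nullable, continue.
:= is a terminal; add {:=} and stop.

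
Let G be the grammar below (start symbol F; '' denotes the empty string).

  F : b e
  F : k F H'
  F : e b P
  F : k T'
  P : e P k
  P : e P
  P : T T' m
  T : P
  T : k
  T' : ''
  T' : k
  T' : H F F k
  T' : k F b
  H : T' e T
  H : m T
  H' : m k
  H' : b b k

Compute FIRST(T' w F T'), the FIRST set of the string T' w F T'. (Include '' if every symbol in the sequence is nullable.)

{ e, k, m, w }

Add FIRST(T')\{''} = { e, k, m }; T' is nullable, continue.
w is a terminal; add {w} and stop.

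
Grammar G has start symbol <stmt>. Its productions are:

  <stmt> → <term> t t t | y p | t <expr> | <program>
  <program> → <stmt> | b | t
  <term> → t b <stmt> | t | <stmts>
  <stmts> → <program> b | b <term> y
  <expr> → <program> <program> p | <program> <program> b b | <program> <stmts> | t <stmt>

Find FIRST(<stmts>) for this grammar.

From <stmts> → <program> b: add FIRST(<program>) = { b, t, y }.
<stmts> → b <term> y contributes {b}.
Union: FIRST(<stmts>) = { b, t, y }.

{ b, t, y }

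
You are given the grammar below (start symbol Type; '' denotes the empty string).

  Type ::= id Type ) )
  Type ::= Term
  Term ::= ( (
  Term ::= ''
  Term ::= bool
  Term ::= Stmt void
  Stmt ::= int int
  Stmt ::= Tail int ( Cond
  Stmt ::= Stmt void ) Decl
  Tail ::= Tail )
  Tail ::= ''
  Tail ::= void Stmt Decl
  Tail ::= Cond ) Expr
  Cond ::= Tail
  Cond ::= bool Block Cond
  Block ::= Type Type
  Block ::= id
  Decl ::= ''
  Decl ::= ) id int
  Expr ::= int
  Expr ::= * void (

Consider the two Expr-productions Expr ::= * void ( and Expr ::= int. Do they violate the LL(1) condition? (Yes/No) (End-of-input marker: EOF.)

No

FIRST(* void () = { * } and FIRST(int) = { int }.
The FIRST sets are disjoint and neither alternative is nullable — no conflict.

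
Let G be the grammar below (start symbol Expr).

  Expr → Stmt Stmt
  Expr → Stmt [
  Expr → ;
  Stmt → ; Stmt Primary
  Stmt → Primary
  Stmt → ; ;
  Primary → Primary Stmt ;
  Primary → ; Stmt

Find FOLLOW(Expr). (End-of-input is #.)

{ # }

Expr is the start symbol, so # ∈ FOLLOW(Expr).
Union: FOLLOW(Expr) = { # }.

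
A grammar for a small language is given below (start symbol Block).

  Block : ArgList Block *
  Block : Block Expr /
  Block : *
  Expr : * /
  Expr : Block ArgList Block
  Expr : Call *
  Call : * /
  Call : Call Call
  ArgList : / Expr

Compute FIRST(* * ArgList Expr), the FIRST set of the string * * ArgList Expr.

{ * }

* is a terminal; add {*} and stop.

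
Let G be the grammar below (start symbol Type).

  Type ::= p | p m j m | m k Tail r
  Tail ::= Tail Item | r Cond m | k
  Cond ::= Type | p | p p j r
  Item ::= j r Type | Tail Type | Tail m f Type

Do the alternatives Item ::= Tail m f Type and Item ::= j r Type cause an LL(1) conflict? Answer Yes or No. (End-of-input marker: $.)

No

FIRST(Tail m f Type) = { k, r } and FIRST(j r Type) = { j }.
The FIRST sets are disjoint and neither alternative is nullable — no conflict.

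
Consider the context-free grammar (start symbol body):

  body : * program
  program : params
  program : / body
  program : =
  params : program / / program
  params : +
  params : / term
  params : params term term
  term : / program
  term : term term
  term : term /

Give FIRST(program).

{ +, /, = }

From program : params: add FIRST(params) = { +, /, = }.
program : / body contributes {/}.
program : = contributes {=}.
Union: FIRST(program) = { +, /, = }.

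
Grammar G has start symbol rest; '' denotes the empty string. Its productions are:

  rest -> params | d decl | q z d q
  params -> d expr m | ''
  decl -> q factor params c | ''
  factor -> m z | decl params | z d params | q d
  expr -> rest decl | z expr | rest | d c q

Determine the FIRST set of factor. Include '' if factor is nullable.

factor -> m z contributes {m}.
From factor -> decl params: decl, params nullable, take FIRST(decl) ∪ FIRST(params) = { d, q }; also '' since the whole RHS is nullable.
factor -> z d params contributes {z}.
factor -> q d contributes {q}.
Union: FIRST(factor) = { d, m, q, z, '' }.

{ d, m, q, z, '' }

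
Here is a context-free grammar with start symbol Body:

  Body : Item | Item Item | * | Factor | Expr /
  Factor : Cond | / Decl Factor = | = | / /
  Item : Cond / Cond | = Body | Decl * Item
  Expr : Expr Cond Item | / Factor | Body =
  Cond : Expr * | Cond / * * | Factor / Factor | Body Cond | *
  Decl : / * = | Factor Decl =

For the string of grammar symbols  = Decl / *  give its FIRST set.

= is a terminal; add {=} and stop.

{ = }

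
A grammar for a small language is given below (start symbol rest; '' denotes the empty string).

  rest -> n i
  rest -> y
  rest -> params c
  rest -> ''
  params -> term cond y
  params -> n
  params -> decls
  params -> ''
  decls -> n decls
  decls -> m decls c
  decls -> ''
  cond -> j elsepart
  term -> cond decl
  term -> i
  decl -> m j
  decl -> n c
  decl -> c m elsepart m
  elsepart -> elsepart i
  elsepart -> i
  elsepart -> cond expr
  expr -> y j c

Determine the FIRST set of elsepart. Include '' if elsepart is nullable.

From elsepart -> elsepart i: add FIRST(elsepart) = { i, j }.
elsepart -> i contributes {i}.
From elsepart -> cond expr: add FIRST(cond) = { j }.
Union: FIRST(elsepart) = { i, j }.

{ i, j }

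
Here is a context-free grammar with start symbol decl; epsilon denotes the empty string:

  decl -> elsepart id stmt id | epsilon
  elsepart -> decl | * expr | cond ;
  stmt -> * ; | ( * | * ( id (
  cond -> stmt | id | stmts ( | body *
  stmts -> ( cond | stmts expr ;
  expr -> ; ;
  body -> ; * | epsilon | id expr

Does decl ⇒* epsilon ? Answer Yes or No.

Yes

decl has an epsilon-production, so decl ⇒ epsilon.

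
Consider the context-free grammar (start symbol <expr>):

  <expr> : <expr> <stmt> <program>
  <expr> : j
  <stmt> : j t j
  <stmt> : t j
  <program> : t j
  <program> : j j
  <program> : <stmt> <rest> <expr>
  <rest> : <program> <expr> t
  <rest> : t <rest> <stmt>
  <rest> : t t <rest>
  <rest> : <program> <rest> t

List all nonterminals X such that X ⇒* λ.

{ } (none)

No nonterminal has an empty production or an RHS whose symbols are all nullable.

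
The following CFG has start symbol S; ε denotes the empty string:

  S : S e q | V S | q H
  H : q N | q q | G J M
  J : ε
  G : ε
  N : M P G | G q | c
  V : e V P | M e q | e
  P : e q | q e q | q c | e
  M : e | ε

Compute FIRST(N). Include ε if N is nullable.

{ c, e, q }

From N : M P G: M nullable, take FIRST(M) ∪ FIRST(P) = { e, q }.
From N : G q: G nullable, take FIRST(G) ∪ {q} = { q }.
N : c contributes {c}.
Union: FIRST(N) = { c, e, q }.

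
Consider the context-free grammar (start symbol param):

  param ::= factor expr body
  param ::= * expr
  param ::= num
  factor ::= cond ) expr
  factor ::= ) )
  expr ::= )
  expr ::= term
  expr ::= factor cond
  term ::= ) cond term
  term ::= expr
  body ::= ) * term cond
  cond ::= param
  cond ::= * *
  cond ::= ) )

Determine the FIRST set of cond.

{ ), *, num }

From cond ::= param: add FIRST(param) = { ), *, num }.
cond ::= * * contributes {*}.
cond ::= ) ) contributes {)}.
Union: FIRST(cond) = { ), *, num }.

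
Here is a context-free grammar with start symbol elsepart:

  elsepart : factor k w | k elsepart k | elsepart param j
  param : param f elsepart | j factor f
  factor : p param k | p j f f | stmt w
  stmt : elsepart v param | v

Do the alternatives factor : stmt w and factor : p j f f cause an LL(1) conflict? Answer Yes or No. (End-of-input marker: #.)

Yes

FIRST(stmt w) = { k, p, v } and FIRST(p j f f) = { p }.
Both contain p, so the two alternatives are not disjoint — LL(1) conflict.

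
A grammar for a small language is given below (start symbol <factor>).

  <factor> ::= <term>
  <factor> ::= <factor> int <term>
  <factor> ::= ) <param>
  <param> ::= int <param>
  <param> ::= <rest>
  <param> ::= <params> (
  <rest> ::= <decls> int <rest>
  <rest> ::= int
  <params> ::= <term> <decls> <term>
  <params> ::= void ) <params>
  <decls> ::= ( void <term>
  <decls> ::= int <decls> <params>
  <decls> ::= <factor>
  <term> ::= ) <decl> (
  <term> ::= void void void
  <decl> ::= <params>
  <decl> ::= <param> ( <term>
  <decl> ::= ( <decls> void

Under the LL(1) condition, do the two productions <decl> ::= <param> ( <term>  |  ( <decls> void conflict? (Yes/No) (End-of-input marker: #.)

Yes

FIRST(<param> ( <term>) = { (, ), int, void } and FIRST(( <decls> void) = { ( }.
Both contain (, so the two alternatives are not disjoint — LL(1) conflict.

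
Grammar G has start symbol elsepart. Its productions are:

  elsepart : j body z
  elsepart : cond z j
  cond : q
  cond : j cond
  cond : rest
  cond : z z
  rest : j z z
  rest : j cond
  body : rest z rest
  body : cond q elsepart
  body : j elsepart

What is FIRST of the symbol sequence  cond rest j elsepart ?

Add FIRST(cond) = { j, q, z }; cond is not nullable, stop.

{ j, q, z }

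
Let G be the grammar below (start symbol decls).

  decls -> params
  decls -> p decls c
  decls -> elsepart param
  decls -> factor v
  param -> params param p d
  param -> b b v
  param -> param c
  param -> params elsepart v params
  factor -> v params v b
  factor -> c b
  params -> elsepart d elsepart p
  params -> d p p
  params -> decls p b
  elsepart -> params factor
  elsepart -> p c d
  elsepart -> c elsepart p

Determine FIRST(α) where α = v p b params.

{ v }

v is a terminal; add {v} and stop.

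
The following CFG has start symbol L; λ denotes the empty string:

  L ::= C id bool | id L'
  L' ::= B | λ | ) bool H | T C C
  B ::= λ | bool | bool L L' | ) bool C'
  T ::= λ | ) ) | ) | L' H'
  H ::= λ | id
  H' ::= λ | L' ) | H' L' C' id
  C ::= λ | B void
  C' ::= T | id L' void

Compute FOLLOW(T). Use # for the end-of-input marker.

In L' ::= T C C: add FIRST(C C)\{λ} = { ), bool, void }.
  Since C C is nullable, also add FOLLOW(L') = { #, ), bool, id, void }.
In C' ::= T: T is at the end, add FOLLOW(C') = { #, ), bool, id, void }.
Union: FOLLOW(T) = { #, ), bool, id, void }.

{ #, ), bool, id, void }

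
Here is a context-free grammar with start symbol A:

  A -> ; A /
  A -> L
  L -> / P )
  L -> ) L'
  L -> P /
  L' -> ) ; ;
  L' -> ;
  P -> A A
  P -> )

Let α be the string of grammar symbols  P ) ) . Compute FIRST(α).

{ ), /, ; }

Add FIRST(P) = { ), /, ; }; P is not nullable, stop.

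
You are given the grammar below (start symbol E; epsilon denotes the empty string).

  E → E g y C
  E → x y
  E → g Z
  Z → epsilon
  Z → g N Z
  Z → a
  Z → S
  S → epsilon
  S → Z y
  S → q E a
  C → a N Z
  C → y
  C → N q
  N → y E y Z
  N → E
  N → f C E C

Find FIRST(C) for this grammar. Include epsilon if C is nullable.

{ a, f, g, x, y }

C → a N Z contributes {a}.
C → y contributes {y}.
From C → N q: add FIRST(N) = { f, g, x, y }.
Union: FIRST(C) = { a, f, g, x, y }.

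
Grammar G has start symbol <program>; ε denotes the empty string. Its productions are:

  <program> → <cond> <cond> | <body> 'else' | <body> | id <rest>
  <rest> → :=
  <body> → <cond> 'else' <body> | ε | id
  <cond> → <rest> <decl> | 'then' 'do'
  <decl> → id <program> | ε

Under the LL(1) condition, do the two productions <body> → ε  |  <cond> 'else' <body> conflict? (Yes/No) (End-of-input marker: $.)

FIRST(ε) = { ε } and FIRST(<cond> 'else' <body>) = { 'then', := }.
The first alternative is nullable and FOLLOW(<body>) = { $, 'else', 'then', := } shares 'then' with FIRST of the second — conflict.

Yes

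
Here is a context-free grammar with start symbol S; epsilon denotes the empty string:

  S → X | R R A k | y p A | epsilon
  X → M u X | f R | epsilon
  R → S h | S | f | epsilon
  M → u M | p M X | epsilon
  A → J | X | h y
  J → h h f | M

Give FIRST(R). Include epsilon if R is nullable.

{ f, h, k, p, u, y, epsilon }

From R → S h: S nullable, take FIRST(S) ∪ {h} = { f, h, k, p, u, y }.
From R → S: add FIRST(S) = { f, h, k, p, u, y, epsilon } (including epsilon since S is nullable).
R → f contributes {f}.
R → epsilon contributes epsilon.
Union: FIRST(R) = { f, h, k, p, u, y, epsilon }.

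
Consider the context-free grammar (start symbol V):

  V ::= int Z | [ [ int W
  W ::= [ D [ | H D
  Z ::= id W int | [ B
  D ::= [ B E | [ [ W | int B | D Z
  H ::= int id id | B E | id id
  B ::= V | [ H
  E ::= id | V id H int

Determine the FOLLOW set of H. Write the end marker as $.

In W ::= H D: add FIRST(D) = { [, int }.
In B ::= [ H: H is at the end, add FOLLOW(B) = { $, [, id, int }.
In E ::= V id H int: add FIRST(int) = { int }.
Union: FOLLOW(H) = { $, [, id, int }.

{ $, [, id, int }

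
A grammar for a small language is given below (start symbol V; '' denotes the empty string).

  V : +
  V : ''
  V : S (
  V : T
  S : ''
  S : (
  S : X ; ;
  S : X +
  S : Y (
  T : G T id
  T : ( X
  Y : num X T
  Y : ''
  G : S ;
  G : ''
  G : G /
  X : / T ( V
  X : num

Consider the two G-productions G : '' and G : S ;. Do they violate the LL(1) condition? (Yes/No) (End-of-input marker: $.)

FIRST('') = { '' } and FIRST(S ;) = { (, /, ;, num }.
The first alternative is nullable and FOLLOW(G) = { (, /, ;, num } shares ( with FIRST of the second — conflict.

Yes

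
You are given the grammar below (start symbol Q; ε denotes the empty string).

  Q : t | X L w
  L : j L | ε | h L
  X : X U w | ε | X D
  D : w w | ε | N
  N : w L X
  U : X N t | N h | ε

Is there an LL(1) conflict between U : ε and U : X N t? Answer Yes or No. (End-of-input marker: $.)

Yes

FIRST(ε) = { ε } and FIRST(X N t) = { w }.
The first alternative is nullable and FOLLOW(U) = { w } shares w with FIRST of the second — conflict.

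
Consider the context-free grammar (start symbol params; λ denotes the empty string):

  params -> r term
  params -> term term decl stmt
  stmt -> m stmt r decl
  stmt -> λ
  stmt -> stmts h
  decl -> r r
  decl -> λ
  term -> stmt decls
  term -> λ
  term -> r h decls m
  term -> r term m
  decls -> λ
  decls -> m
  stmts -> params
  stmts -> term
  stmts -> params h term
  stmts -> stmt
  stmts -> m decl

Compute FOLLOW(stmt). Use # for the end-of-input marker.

In params -> term term decl stmt: stmt is at the end, add FOLLOW(params) = { #, h }.
In stmt -> m stmt r decl: add FIRST(r decl) = { r }.
In term -> stmt decls: add FIRST(decls)\{λ} = { m }.
  Since decls is nullable, also add FOLLOW(term) = { #, h, m, r }.
In stmts -> stmt: stmt is at the end, add FOLLOW(stmts) = { h }.
Union: FOLLOW(stmt) = { #, h, m, r }.

{ #, h, m, r }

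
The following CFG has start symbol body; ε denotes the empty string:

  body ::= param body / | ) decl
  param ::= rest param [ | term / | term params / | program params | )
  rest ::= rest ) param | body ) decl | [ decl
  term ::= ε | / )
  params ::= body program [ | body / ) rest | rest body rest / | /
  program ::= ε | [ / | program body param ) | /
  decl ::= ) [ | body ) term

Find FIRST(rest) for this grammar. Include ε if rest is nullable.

From rest ::= rest ) param: add FIRST(rest) = { ), /, [ }.
From rest ::= body ) decl: add FIRST(body) = { ), /, [ }.
rest ::= [ decl contributes {[}.
Union: FIRST(rest) = { ), /, [ }.

{ ), /, [ }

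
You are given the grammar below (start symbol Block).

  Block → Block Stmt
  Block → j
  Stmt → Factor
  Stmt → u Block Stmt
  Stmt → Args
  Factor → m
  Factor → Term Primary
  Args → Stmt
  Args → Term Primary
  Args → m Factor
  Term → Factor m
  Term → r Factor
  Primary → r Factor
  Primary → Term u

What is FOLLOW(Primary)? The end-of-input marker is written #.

In Factor → Term Primary: Primary is at the end, add FOLLOW(Factor) = { #, m, r, u }.
In Args → Term Primary: Primary is at the end, add FOLLOW(Args) = { #, m, r, u }.
Union: FOLLOW(Primary) = { #, m, r, u }.

{ #, m, r, u }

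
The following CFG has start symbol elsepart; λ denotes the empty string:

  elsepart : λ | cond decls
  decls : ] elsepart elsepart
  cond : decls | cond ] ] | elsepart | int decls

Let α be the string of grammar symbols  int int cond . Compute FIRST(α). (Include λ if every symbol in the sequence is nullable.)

int is a terminal; add {int} and stop.

{ int }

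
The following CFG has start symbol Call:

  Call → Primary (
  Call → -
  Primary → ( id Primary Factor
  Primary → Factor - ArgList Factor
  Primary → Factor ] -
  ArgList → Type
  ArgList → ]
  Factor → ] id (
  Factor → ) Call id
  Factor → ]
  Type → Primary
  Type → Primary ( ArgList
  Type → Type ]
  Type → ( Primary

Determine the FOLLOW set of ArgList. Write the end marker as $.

{ ), ] }

In Primary → Factor - ArgList Factor: add FIRST(Factor) = { ), ] }.
In Type → Primary ( ArgList: ArgList is at the end, add FOLLOW(Type) = { ), ] }.
Union: FOLLOW(ArgList) = { ), ] }.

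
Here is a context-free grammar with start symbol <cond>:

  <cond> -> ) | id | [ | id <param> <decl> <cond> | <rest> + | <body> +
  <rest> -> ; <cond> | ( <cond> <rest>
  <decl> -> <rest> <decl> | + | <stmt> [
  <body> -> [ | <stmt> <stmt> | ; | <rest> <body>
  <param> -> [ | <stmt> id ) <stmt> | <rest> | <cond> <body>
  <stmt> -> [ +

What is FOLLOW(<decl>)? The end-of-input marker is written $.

{ (, ), ;, [, id }

In <cond> -> id <param> <decl> <cond>: add FIRST(<cond>) = { (, ), ;, [, id }.
In <decl> -> <rest> <decl>: <decl> is at the end, add FOLLOW(<decl>) = { (, ), ;, [, id }.
Union: FOLLOW(<decl>) = { (, ), ;, [, id }.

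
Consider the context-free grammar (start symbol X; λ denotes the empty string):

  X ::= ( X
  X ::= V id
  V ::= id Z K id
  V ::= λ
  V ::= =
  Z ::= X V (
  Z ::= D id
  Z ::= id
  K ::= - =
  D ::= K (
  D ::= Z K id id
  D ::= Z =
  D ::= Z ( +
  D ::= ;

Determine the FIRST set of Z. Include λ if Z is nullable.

{ (, -, ;, =, id }

From Z ::= X V (: add FIRST(X) = { (, =, id }.
From Z ::= D id: add FIRST(D) = { (, -, ;, =, id }.
Z ::= id contributes {id}.
Union: FIRST(Z) = { (, -, ;, =, id }.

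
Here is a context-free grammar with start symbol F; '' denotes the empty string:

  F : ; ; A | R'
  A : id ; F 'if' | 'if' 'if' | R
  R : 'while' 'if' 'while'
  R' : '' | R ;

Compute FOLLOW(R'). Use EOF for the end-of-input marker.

In F : R': R' is at the end, add FOLLOW(F) = { EOF, 'if' }.
Union: FOLLOW(R') = { EOF, 'if' }.

{ EOF, 'if' }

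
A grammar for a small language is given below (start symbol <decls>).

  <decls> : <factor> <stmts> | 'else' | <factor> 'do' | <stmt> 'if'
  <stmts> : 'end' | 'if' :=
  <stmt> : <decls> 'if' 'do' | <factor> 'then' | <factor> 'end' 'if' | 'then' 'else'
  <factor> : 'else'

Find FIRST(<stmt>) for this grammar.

From <stmt> : <decls> 'if' 'do': add FIRST(<decls>) = { 'else', 'then' }.
From <stmt> : <factor> 'then': add FIRST(<factor>) = { 'else' }.
From <stmt> : <factor> 'end' 'if': add FIRST(<factor>) = { 'else' }.
<stmt> : 'then' 'else' contributes {'then'}.
Union: FIRST(<stmt>) = { 'else', 'then' }.

{ 'else', 'then' }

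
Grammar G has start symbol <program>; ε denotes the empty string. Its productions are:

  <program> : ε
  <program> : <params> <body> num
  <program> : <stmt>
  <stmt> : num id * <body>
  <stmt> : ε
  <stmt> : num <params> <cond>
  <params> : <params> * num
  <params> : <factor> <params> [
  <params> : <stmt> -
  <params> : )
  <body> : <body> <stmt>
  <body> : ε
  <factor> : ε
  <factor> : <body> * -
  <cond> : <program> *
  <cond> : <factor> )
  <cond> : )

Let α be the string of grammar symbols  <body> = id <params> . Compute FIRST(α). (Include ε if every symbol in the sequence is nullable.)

Add FIRST(<body>)\{ε} = { num }; <body> is nullable, continue.
= is a terminal; add {=} and stop.

{ =, num }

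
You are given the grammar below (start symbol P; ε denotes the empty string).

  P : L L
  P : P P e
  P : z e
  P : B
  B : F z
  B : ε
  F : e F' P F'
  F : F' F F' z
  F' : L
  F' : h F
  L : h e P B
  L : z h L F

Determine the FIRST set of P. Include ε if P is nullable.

{ e, h, z, ε }

From P : L L: add FIRST(L) = { h, z }.
From P : P P e: P, P nullable, take FIRST(P) ∪ FIRST(P) ∪ {e} = { e, h, z }.
P : z e contributes {z}.
From P : B: add FIRST(B) = { e, h, z, ε } (including ε since B is nullable).
Union: FIRST(P) = { e, h, z, ε }.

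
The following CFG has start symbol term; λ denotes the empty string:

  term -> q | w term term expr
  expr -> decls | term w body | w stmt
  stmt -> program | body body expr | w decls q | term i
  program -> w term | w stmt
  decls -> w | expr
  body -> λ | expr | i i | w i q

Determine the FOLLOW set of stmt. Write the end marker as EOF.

In expr -> w stmt: stmt is at the end, add FOLLOW(expr) = { EOF, i, q, w }.
In program -> w stmt: stmt is at the end, add FOLLOW(program) = { EOF, i, q, w }.
Union: FOLLOW(stmt) = { EOF, i, q, w }.

{ EOF, i, q, w }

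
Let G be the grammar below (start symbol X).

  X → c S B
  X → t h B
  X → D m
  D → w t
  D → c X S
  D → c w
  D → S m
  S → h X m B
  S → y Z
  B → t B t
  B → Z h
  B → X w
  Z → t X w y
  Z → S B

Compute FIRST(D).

D → w t contributes {w}.
D → c X S contributes {c}.
D → c w contributes {c}.
From D → S m: add FIRST(S) = { h, y }.
Union: FIRST(D) = { c, h, w, y }.

{ c, h, w, y }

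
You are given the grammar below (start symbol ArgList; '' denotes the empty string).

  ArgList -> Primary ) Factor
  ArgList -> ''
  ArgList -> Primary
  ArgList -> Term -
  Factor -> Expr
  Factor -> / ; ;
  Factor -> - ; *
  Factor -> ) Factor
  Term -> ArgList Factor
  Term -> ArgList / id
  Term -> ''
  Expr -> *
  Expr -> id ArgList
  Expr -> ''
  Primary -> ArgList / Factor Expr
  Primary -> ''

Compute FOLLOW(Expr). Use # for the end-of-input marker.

In Factor -> Expr: Expr is at the end, add FOLLOW(Factor) = { #, ), *, -, /, id }.
In Primary -> ArgList / Factor Expr: Expr is at the end, add FOLLOW(Primary) = { #, ), *, -, /, id }.
Union: FOLLOW(Expr) = { #, ), *, -, /, id }.

{ #, ), *, -, /, id }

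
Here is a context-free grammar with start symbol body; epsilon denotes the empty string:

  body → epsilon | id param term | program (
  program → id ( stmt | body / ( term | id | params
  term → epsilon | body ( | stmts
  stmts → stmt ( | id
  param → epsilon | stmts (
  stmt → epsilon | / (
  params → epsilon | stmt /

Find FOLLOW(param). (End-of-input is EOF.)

In body → id param term: add FIRST(term)\{epsilon} = { (, /, id }.
  Since term is nullable, also add FOLLOW(body) = { EOF, (, / }.
Union: FOLLOW(param) = { EOF, (, /, id }.

{ EOF, (, /, id }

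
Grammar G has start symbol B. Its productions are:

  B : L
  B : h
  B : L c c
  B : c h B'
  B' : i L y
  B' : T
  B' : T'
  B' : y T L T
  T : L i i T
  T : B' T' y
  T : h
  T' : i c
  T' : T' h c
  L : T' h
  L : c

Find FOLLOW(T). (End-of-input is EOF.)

{ EOF, c, i }

In B' : T: T is at the end, add FOLLOW(B') = { EOF, i }.
In B' : y T L T: add FIRST(L T) = { c, i }.
In B' : y T L T: T is at the end, add FOLLOW(B') = { EOF, i }.
In T : L i i T: T is at the end, add FOLLOW(T) = { EOF, c, i }.
Union: FOLLOW(T) = { EOF, c, i }.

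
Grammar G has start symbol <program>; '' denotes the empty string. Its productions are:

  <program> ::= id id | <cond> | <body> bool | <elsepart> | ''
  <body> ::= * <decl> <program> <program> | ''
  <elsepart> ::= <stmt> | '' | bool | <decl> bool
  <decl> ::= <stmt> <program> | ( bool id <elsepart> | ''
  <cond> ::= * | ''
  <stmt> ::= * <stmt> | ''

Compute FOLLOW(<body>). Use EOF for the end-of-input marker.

In <program> ::= <body> bool: add FIRST(bool) = { bool }.
Union: FOLLOW(<body>) = { bool }.

{ bool }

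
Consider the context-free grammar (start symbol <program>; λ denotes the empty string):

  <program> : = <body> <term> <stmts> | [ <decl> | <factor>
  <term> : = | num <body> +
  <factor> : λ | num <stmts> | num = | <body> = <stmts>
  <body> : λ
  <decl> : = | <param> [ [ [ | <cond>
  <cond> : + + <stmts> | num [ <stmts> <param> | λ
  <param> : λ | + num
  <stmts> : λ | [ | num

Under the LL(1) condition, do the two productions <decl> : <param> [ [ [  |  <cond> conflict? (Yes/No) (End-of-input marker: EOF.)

FIRST(<param> [ [ [) = { +, [ } and FIRST(<cond>) = { +, num, λ }.
Both contain +, so the two alternatives are not disjoint — LL(1) conflict.

Yes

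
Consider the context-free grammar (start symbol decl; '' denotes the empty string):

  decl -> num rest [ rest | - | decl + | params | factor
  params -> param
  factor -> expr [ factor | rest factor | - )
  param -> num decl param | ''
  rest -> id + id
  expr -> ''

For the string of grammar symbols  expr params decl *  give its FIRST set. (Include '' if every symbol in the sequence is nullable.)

Add FIRST(expr)\{''} = {  }; expr is nullable, continue.
Add FIRST(params)\{''} = { num }; params is nullable, continue.
Add FIRST(decl)\{''} = { +, -, [, id, num }; decl is nullable, continue.
* is a terminal; add {*} and stop.

{ *, +, -, [, id, num }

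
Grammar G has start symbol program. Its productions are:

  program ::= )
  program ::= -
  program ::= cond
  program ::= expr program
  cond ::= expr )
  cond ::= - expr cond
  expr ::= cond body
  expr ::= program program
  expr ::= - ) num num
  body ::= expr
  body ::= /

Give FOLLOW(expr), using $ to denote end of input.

{ ), - }

In program ::= expr program: add FIRST(program) = { ), - }.
In cond ::= expr ): add FIRST()) = { ) }.
In cond ::= - expr cond: add FIRST(cond) = { ), - }.
In body ::= expr: expr is at the end, add FOLLOW(body) = { ), - }.
Union: FOLLOW(expr) = { ), - }.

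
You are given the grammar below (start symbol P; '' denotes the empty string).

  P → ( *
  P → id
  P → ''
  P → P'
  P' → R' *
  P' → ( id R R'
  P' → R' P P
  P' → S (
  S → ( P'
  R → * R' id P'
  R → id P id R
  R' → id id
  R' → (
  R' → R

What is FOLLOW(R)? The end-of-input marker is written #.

{ #, (, *, id }

In P' → ( id R R': add FIRST(R') = { (, *, id }.
In R → id P id R: R is at the end, add FOLLOW(R) = { #, (, *, id }.
In R' → R: R is at the end, add FOLLOW(R') = { #, (, *, id }.
Union: FOLLOW(R) = { #, (, *, id }.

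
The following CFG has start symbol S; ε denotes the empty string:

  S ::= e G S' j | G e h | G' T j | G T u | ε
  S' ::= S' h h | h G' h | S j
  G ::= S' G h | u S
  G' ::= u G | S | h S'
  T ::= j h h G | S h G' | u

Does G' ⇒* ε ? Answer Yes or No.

G' ::= S and each of S is nullable, so G' ⇒* ε.

Yes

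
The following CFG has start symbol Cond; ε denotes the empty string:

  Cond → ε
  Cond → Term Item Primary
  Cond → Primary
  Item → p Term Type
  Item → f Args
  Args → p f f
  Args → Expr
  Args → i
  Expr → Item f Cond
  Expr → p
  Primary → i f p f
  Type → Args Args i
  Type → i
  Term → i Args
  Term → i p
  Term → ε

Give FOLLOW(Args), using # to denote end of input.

{ f, i, p }

In Item → f Args: Args is at the end, add FOLLOW(Item) = { f, i }.
In Type → Args Args i: add FIRST(Args i) = { f, i, p }.
In Type → Args Args i: add FIRST(i) = { i }.
In Term → i Args: Args is at the end, add FOLLOW(Term) = { f, i, p }.
Union: FOLLOW(Args) = { f, i, p }.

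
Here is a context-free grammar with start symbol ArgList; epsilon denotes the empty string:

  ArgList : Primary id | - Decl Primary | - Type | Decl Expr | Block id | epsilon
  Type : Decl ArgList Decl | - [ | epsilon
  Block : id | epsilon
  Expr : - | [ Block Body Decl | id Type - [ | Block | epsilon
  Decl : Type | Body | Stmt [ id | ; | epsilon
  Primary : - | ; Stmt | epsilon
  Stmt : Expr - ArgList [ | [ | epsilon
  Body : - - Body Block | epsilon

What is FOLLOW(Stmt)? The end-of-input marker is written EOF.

In Decl : Stmt [ id: add FIRST([ id) = { [ }.
In Primary : ; Stmt: Stmt is at the end, add FOLLOW(Primary) = { EOF, -, ;, [, id }.
Union: FOLLOW(Stmt) = { EOF, -, ;, [, id }.

{ EOF, -, ;, [, id }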